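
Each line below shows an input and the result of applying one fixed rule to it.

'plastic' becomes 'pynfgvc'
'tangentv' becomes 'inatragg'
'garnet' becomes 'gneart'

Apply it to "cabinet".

The pattern: shift every letter 13 places forward in the alphabet (wrapping around) — i.e. ROT13, then swap the first and last characters.
On "cabinet": the first step gives "pnovarg", and the second then gives "gnovarp".

gnovarp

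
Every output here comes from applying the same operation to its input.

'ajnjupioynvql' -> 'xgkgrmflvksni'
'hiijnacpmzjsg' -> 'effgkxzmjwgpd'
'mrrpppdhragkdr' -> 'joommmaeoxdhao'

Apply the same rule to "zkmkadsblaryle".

whjhxapyixovib

Looking at the pairs, the operation is to shift every letter 3 places backward in the alphabet (wrapping around).
On "zkmkadsblaryle" that produces "whjhxapyixovib".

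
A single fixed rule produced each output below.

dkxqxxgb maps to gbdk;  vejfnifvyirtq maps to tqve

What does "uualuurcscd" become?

cduu

The transformation: move the last 2 characters to the front (rotate right by 2), then keep only the first 4 characters.
"uualuurcscd" → "cduualuurcs" → "cduu".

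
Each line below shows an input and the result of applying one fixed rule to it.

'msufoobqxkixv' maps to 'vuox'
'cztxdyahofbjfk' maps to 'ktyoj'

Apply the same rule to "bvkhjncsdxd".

dknd

What's happening: move the last 2 characters to the front (rotate right by 2), then keep one character in every 3, starting at position 2 (positions 2nd, 5th, 8th, ...).
On "bvkhjncsdxd": the first step gives "xdbvkhjncsd", and the second then gives "dknd".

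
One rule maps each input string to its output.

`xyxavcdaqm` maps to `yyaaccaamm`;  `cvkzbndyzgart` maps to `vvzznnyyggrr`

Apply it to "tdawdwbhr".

The transformation: keep every other character starting from the second (positions 2nd, 4th, 6th, ...), then double every character.
On "tdawdwbhr" that produces "ddwwwwhh".

ddwwwwhh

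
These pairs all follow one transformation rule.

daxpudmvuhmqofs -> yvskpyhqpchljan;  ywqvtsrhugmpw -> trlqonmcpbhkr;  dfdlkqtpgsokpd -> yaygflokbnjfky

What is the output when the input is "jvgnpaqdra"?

Rule — shift every letter 5 places backward in the alphabet (wrapping around).
Applying that to "jvgnpaqdra" gives "eqbikvlymv".

eqbikvlymv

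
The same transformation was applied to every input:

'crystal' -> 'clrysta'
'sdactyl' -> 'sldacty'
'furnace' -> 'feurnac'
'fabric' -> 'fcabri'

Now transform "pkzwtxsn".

pnkzwtxs

The pattern: swap the first and last characters, then move the last character to the front.
"pkzwtxsn" → "nkzwtxsp" → "pnkzwtxs".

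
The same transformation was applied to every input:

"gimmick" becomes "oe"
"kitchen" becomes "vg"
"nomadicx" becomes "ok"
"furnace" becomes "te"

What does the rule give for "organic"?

ik

The transformation: shift every letter 2 places forward in the alphabet (wrapping around), then keep one character in every 3, starting at position 3 (positions 3rd, 6th, 9th, ...).
Starting from "organic": after the first operation, "qticpke"; after the second, "ik".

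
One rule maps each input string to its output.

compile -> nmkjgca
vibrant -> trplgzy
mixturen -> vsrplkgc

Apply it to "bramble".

pkjczzy

Each output is the input with this applied: sort the characters into reverse alphabetical order, then shift every letter 2 places backward in the alphabet (wrapping around).
Applying both steps to "bramble": "rmlebba", then "pkjczzy".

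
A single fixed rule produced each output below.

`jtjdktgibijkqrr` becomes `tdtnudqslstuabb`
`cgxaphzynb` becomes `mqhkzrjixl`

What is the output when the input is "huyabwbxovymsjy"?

The pattern: shift every letter 10 places forward in the alphabet (wrapping around).
Applying that to "huyabwbxovymsjy" gives "reiklglhyfiwcti".

reiklglhyfiwcti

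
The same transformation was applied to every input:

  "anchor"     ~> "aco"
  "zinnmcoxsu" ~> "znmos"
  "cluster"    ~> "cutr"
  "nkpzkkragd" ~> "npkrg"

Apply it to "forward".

frad

In each case the input is transformed by: keep every other character starting from the first (positions 1st, 3rd, 5th, ...).
On "forward" that produces "frad".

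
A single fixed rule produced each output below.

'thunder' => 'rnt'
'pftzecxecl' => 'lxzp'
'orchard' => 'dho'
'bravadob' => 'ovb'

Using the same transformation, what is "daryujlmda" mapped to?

alyd

What's happening: keep one character in every 3, starting at position 1 (positions 1st, 4th, 7th, ...), then reverse the string.
Working it through for "daryujlmda": intermediate "dyla", final "alyd".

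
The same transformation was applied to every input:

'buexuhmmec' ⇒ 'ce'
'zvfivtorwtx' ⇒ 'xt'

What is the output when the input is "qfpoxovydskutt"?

The pattern: reverse the string, then keep only the first 2 characters.
Doing the same to "qfpoxovydskutt": "tt".
(Check on "zvfivtorwtx": → "xtwrotvifvz" → "xt" ✓)

tt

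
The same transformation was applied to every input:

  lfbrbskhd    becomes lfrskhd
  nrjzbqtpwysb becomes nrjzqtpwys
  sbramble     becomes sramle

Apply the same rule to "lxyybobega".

Each output is the input with this applied: remove every "b".
"lxyybobega" → "lxyyoega".

lxyyoega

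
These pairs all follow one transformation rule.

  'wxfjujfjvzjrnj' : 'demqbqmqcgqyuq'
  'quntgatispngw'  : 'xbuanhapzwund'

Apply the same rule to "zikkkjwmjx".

The pattern: shift every letter 7 places forward in the alphabet (wrapping around).
"zikkkjwmjx" → "gprrrqdtqe".

gprrrqdtqe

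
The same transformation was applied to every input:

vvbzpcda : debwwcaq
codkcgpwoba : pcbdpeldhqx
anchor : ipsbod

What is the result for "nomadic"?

Each output is the input with this applied: move the last 3 characters to the front (rotate right by 3), then shift every letter 1 place forward in the alphabet (wrapping around).
For "nomadic", step one produces "dicnoma"; step two turns that into "ejdopnb".
(Check on "codkcgpwoba": → "obacodkcgpw" → "pcbdpeldhqx" ✓)

ejdopnb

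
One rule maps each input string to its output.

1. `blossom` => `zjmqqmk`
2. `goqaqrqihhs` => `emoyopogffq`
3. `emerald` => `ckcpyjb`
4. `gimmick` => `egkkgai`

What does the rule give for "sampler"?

qyknjcp

The rule is to shift every letter 2 places backward in the alphabet (wrapping around).
So "sampler" becomes "qyknjcp".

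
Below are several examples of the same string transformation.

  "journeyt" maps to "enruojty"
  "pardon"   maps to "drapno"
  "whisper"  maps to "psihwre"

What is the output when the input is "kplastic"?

Looking at the pairs, the operation is to move the last 2 characters to the front (rotate right by 2), then reverse the string.
Working it through for "kplastic": intermediate "ickplast", final "tsalpkci".

tsalpkci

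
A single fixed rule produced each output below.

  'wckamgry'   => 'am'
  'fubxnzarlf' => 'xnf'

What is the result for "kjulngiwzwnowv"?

lnwn

Each output is the input with this applied: swap each adjacent pair of characters (1↔2, 3↔4, ...), then keep one character in every 3, starting at position 3 (positions 3rd, 6th, 9th, ...).
Applying both steps to "kjulngiwzwnowv": "jklugnwiwzonvw", then "lnwn".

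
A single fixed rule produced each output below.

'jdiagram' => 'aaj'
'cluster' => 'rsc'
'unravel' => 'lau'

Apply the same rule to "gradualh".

The pattern: keep one character in every 3, starting at position 1 (positions 1st, 4th, 7th, ...), then reverse the string.
On "gradualh": the first step gives "gdl", and the second then gives "ldg".

ldg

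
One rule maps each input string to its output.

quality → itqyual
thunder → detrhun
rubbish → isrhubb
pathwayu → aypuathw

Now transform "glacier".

iegrlac

Looking at the pairs, the operation is to swap the first and last characters, then move the last 3 characters to the front (rotate right by 3).
On "glacier": the first step gives "rlacieg", and the second then gives "iegrlac".
(Check on "thunder": → "rhundet" → "detrhun" ✓)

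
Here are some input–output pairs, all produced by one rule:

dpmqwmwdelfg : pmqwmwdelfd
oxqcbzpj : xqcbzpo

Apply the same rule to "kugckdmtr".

ugckdmtk

Each output is the input with this applied: delete the last character, then move the first character to the end.
"kugckdmtr" → "ugckdmtk".
(Check on "oxqcbzpj": → "oxqcbzp" → "xqcbzpo" ✓)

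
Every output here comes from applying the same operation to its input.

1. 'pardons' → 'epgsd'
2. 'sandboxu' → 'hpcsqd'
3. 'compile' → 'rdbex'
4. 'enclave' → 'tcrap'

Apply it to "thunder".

iwjcs

What's happening: delete the last 2 characters, then shift every letter 11 places backward in the alphabet (wrapping around).
Working it through for "thunder": intermediate "thund", final "iwjcs".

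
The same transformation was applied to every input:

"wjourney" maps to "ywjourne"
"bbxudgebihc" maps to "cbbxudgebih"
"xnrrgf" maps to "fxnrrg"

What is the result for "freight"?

tfreigh

Each output is the input with this applied: move the last character to the front.
"freight" → "tfreigh".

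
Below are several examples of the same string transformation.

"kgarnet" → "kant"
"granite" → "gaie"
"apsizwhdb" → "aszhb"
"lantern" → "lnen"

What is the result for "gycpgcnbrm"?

The rule is to keep every other character starting from the first (positions 1st, 3rd, 5th, ...).
Applying that to "gycpgcnbrm" gives "gcgnr".

gcgnr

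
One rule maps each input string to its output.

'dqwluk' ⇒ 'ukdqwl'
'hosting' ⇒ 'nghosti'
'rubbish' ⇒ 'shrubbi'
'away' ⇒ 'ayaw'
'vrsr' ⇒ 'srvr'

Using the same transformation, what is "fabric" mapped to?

icfabr

The rule is to move the last 2 characters to the front (rotate right by 2).
Applying that to "fabric" gives "icfabr".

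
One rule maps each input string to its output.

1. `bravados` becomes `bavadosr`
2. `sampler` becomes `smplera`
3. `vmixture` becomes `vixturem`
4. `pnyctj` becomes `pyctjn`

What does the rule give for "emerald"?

Rule — move the first character to the end, then swap the first and last characters.
Working it through for "emerald": intermediate "meralde", final "eeraldm".
(Check on "vmixture": → "mixturev" → "vixturem" ✓)

eeraldm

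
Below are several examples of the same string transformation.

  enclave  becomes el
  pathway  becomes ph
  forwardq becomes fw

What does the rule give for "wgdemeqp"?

we

Each output is the input with this applied: keep one character in every 3, starting at position 1 (positions 1st, 4th, 7th, ...), then delete the last character.
For "wgdemeqp" the result is "we".
(Check on "enclave": → "ele" → "el" ✓)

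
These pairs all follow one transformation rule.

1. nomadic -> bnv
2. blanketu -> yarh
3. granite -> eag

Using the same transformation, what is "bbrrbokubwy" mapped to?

The pattern: keep every other character starting from the second (positions 2nd, 4th, 6th, ...), then shift every letter 13 places forward in the alphabet (wrapping around) — i.e. ROT13.
For "bbrrbokubwy", step one produces "brouw"; step two turns that into "oebhj".
(Check on "nomadic": → "oai" → "bnv" ✓)

oebhj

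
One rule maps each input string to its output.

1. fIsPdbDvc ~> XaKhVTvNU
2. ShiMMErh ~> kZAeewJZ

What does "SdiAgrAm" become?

What's happening: flip the case of every letter, then shift every letter 8 places backward in the alphabet (wrapping around).
On "SdiAgrAm": the first step gives "sDIaGRaM", and the second then gives "kVAsYJsE".

kVAsYJsE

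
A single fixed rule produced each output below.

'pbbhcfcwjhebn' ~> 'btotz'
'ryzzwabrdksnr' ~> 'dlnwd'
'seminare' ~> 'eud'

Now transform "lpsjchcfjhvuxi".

Each output is the input with this applied: keep one character in every 3, starting at position 1 (positions 1st, 4th, 7th, ...), then shift every letter 12 places forward in the alphabet (wrapping around).
For "lpsjchcfjhvuxi", step one produces "ljchx"; step two turns that into "xvotj".

xvotj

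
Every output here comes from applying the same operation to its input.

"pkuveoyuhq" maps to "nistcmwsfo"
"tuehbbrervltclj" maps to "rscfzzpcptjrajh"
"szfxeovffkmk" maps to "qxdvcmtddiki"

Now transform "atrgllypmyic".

In each case the input is transformed by: shift every letter 2 places backward in the alphabet (wrapping around).
Doing the same to "atrgllypmyic": "yrpejjwnkwga".

yrpejjwnkwga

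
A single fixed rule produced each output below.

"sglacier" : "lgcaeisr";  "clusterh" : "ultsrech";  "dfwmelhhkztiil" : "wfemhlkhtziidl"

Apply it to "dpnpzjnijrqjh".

npzpnjjiqrhjd

The rule is to move the first character to the end, then swap each adjacent pair of characters (1↔2, 3↔4, ...).
"dpnpzjnijrqjh" → "pnpzjnijrqjhd" → "npzpnjjiqrhjd".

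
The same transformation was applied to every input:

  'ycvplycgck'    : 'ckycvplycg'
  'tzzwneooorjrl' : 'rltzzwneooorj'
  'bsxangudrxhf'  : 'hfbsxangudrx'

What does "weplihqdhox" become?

oxweplihqdh

The rule is to move the last 2 characters to the front (rotate right by 2).
So "weplihqdhox" becomes "oxweplihqdh".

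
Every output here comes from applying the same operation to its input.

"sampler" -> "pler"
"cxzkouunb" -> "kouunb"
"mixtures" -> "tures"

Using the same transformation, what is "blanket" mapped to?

Each output is the input with this applied: delete the first 3 characters.
For "blanket" the result is "nket".

nket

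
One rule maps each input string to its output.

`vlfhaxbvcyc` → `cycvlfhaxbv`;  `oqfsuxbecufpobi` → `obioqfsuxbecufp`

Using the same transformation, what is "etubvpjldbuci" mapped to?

ucietubvpjldb

What's happening: move the last 3 characters to the front (rotate right by 3).
Applying that to "etubvpjldbuci" gives "ucietubvpjldb".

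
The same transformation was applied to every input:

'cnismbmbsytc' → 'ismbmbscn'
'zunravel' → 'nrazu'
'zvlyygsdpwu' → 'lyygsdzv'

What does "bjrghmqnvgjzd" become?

The transformation: delete the last 3 characters, then move the first 2 characters to the end (rotate left by 2).
"bjrghmqnvgjzd" → "bjrghmqnvg" → "rghmqnvgbj".

rghmqnvgbj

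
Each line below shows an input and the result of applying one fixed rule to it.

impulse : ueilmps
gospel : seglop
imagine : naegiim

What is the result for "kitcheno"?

tcehikno

Rule — sort the characters into alphabetical order, then move the last character to the front.
Working it through for "kitcheno": intermediate "cehiknot", final "tcehikno".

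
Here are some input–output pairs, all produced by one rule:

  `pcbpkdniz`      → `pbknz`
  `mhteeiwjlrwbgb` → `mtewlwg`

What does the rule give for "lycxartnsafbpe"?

lcatsfp

The transformation: keep every other character starting from the first (positions 1st, 3rd, 5th, ...).
Applying that to "lycxartnsafbpe" gives "lcatsfp".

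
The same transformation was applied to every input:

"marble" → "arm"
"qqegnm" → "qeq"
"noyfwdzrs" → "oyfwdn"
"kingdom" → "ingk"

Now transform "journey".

ourj

In each case the input is transformed by: delete the last 3 characters, then move the first character to the end.
Working it through for "journey": intermediate "jour", final "ourj".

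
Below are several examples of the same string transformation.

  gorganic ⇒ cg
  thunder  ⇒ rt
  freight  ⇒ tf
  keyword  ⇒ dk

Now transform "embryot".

The rule is to move the last character to the front, then keep only the first 2 characters.
Applying both steps to "embryot": "tembryo", then "te".

te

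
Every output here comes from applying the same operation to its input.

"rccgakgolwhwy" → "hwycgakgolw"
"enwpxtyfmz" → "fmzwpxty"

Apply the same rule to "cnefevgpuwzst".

zstefevgpuw

In each case the input is transformed by: delete the first 2 characters, then move the last 3 characters to the front (rotate right by 3).
Working it through for "cnefevgpuwzst": intermediate "efevgpuwzst", final "zstefevgpuw".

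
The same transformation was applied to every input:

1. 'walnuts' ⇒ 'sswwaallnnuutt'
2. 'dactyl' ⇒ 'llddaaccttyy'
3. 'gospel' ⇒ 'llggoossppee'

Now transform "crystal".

Each output is the input with this applied: double every character, then move the last 2 characters to the front (rotate right by 2).
Applying both steps to "crystal": "ccrryyssttaall", then "llccrryyssttaa".
(Check on "gospel": → "ggoossppeell" → "llggoossppee" ✓)

llccrryyssttaa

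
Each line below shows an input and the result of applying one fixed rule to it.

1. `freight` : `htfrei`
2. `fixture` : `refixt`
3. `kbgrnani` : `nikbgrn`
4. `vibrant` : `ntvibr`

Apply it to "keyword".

rdkeyw

Rule — move the last 2 characters to the front (rotate right by 2), then delete the last character.
Applying both steps to "keyword": "rdkeywo", then "rdkeyw".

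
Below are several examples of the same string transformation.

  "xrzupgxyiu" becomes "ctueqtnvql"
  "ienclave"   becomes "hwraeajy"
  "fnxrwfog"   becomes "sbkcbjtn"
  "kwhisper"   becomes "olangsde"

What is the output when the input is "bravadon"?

The pattern: shift every letter 4 places backward in the alphabet (wrapping around), then swap the front and back halves of the string.
Starting from "bravadon": after the first operation, "xnwrwzkj"; after the second, "wzkjxnwr".
(Check on "kwhisper": → "gsdeolan" → "olangsde" ✓)

wzkjxnwr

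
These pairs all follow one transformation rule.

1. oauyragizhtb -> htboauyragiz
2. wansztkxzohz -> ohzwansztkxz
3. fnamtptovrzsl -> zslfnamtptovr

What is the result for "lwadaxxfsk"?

fsklwadaxx

Rule — move the last 3 characters to the front (rotate right by 3).
So "lwadaxxfsk" becomes "fsklwadaxx".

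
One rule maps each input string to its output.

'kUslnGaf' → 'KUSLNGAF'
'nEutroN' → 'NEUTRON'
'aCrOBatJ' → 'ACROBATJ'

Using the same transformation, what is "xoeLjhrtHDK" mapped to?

XOELJHRTHDK

The pattern: convert every letter to uppercase.
"xoeLjhrtHDK" → "XOELJHRTHDK".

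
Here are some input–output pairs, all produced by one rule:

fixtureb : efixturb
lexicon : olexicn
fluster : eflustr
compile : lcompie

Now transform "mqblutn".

tmqblun

The rule is to move the last character to the front, then swap the first and last characters.
"mqblutn" → "tmqblun".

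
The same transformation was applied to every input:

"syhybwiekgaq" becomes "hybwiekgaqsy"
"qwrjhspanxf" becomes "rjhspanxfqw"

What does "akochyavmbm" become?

The pattern: move the first 2 characters to the end (rotate left by 2).
On "akochyavmbm" that produces "ochyavmbmak".

ochyavmbmak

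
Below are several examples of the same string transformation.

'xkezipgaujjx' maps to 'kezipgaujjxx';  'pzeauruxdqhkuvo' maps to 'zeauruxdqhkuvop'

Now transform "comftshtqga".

omftshtqgac

Rule — move the first character to the end.
Doing the same to "comftshtqga": "omftshtqgac".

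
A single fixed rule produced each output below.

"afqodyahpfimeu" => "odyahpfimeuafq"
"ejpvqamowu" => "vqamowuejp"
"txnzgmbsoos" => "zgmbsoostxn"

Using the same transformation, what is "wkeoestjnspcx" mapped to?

oestjnspcxwke

Rule — move the first 3 characters to the end (rotate left by 3).
For "wkeoestjnspcx" the result is "oestjnspcxwke".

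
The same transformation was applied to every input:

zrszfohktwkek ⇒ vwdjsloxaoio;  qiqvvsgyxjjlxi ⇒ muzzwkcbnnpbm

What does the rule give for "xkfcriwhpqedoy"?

The rule is to delete the first character, then shift every letter 4 places forward in the alphabet (wrapping around).
Working it through for "xkfcriwhpqedoy": intermediate "kfcriwhpqedoy", final "ojgvmaltuihsc".

ojgvmaltuihsc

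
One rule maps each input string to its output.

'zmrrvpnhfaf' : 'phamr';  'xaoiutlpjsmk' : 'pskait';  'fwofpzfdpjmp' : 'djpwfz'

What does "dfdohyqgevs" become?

The rule is to keep every other character starting from the second (positions 2nd, 4th, 6th, ...), then move the last 3 characters to the front (rotate right by 3).
"dfdohyqgevs" → "ygvfo".

ygvfo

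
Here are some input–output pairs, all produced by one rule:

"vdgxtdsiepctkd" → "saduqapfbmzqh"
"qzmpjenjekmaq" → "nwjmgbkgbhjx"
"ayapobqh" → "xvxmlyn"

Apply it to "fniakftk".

ckfxhcq

The transformation: shift every letter 3 places backward in the alphabet (wrapping around), then delete the last character.
Applying both steps to "fniakftk": "ckfxhcqh", then "ckfxhcq".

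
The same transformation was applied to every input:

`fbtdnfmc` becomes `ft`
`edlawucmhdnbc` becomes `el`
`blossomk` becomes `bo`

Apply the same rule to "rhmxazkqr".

rm

The pattern: keep every other character starting from the first (positions 1st, 3rd, 5th, ...), then keep only the first 2 characters.
Working it through for "rhmxazkqr": intermediate "rmakr", final "rm".
(Check on "blossomk": → "bosm" → "bo" ✓)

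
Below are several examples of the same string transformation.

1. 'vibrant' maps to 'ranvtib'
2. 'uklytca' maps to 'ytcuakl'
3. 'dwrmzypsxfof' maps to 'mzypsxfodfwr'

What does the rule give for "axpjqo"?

In each case the input is transformed by: swap the first and last characters, then move the first 3 characters to the end (rotate left by 3).
On "axpjqo": the first step gives "oxpjqa", and the second then gives "jqaoxp".
(Check on "uklytca": → "aklytcu" → "ytcuakl" ✓)

jqaoxp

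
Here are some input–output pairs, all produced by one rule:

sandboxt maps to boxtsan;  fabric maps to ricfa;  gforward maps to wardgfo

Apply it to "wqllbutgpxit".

tgpxitwqllb

Rule — swap the front and back halves of the string, then delete the last character.
For "wqllbutgpxit", step one produces "tgpxitwqllbu"; step two turns that into "tgpxitwqllb".
(Check on "gforward": → "wardgfor" → "wardgfo" ✓)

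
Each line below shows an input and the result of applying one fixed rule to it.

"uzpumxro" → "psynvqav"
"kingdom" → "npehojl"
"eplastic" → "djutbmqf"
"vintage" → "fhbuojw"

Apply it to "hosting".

hojutpi

Looking at the pairs, the operation is to reverse the string, then shift every letter 1 place forward in the alphabet (wrapping around).
"hosting" → "gnitsoh" → "hojutpi".
(Check on "kingdom": → "modgnik" → "npehojl" ✓)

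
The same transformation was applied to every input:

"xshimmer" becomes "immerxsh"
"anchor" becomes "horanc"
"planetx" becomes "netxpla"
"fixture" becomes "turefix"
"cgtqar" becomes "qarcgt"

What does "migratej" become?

ratejmig

Each output is the input with this applied: move the first 3 characters to the end (rotate left by 3).
Doing the same to "migratej": "ratejmig".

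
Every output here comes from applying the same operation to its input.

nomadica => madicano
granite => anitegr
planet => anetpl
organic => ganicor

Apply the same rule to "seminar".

The transformation: move the first 2 characters to the end (rotate left by 2).
On "seminar" that produces "minarse".

minarse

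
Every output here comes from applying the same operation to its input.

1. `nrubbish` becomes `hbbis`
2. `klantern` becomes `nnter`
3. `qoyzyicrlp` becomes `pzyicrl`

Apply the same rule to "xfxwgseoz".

zwgseo

Looking at the pairs, the operation is to delete the first 3 characters, then move the last character to the front.
For "xfxwgseoz", step one produces "wgseoz"; step two turns that into "zwgseo".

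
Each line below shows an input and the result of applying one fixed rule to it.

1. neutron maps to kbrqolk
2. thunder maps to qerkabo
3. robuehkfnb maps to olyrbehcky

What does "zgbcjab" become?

Each output is the input with this applied: shift every letter 3 places backward in the alphabet (wrapping around).
Applying that to "zgbcjab" gives "wdyzgxy".

wdyzgxy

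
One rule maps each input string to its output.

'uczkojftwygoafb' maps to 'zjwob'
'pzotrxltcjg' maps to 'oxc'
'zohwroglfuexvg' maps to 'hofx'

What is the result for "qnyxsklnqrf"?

Each output is the input with this applied: keep one character in every 3, starting at position 3 (positions 3rd, 6th, 9th, ...).
Applying that to "qnyxsklnqrf" gives "ykq".

ykq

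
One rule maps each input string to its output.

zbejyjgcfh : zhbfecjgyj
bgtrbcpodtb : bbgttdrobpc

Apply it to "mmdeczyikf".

The transformation: take characters alternately from the front and the back (1st, last, 2nd, 2nd-last, ...).
For "mmdeczyikf" the result is "mfmkdieycz".

mfmkdieycz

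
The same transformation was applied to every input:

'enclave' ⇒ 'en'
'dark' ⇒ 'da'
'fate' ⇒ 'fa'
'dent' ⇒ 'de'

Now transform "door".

Rule — keep only the first 2 characters.
"door" → "do".

do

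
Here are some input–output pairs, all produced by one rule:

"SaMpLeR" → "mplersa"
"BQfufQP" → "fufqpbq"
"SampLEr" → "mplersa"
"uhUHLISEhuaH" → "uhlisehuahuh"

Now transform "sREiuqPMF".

The pattern: move the first 2 characters to the end (rotate left by 2), then convert every letter to lowercase.
On "sREiuqPMF": the first step gives "EiuqPMFsR", and the second then gives "eiuqpmfsr".
(Check on "BQfufQP": → "fufQPBQ" → "fufqpbq" ✓)

eiuqpmfsr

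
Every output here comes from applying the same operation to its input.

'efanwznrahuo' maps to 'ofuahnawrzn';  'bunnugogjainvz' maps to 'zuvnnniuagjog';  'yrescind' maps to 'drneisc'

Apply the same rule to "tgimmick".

kgciimm

In each case the input is transformed by: take characters alternately from the front and the back (1st, last, 2nd, 2nd-last, ...), then delete the first character.
On "tgimmick": the first step gives "tkgciimm", and the second then gives "kgciimm".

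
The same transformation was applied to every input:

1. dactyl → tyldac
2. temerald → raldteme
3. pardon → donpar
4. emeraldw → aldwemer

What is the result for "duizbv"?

The pattern: swap the front and back halves of the string.
For "duizbv" the result is "zbvdui".

zbvdui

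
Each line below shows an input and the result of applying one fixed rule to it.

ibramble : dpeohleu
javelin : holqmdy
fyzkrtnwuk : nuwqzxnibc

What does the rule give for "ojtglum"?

In each case the input is transformed by: shift every letter 3 places forward in the alphabet (wrapping around), then move the first 3 characters to the end (rotate left by 3).
Starting from "ojtglum": after the first operation, "rmwjoxp"; after the second, "joxprmw".

joxprmw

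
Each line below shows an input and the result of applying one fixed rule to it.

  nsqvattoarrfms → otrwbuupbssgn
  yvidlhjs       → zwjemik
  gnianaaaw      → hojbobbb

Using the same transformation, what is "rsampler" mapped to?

stbnqmf

Rule — delete the last character, then shift every letter 1 place forward in the alphabet (wrapping around).
Applying both steps to "rsampler": "rsample", then "stbnqmf".
(Check on "gnianaaaw": → "gnianaaa" → "hojbobbb" ✓)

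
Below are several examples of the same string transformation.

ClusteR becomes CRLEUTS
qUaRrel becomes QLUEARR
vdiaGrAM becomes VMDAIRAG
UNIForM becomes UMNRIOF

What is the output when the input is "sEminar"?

SREAMNI

In each case the input is transformed by: take characters alternately from the front and the back (1st, last, 2nd, 2nd-last, ...), then convert every letter to uppercase.
For "sEminar" the result is "SREAMNI".
(Check on "ClusteR": → "CRleuts" → "CRLEUTS" ✓)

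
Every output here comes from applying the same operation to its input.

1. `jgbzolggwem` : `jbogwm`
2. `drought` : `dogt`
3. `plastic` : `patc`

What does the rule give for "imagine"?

iaie

Looking at the pairs, the operation is to keep every other character starting from the first (positions 1st, 3rd, 5th, ...).
Applying that to "imagine" gives "iaie".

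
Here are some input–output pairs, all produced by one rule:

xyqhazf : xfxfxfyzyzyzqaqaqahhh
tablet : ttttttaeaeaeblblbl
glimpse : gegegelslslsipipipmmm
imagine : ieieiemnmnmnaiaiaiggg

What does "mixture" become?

mememeiririrxuxuxuttt

Looking at the pairs, the operation is to repeat every character 3 times, then take characters alternately from the front and the back (1st, last, 2nd, 2nd-last, ...).
Applying that to "mixture" gives "mememeiririrxuxuxuttt".
(Check on "tablet": → "tttaaabbbllleeettt" → "ttttttaeaeaeblblbl" ✓)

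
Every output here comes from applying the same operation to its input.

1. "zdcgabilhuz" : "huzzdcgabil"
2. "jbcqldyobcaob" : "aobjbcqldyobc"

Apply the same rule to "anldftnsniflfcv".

Looking at the pairs, the operation is to move the last 3 characters to the front (rotate right by 3).
On "anldftnsniflfcv" that produces "fcvanldftnsnifl".

fcvanldftnsnifl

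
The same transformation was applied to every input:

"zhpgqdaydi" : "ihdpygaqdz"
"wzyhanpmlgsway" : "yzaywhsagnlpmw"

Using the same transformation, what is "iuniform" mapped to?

murnoifi

The pattern: take characters alternately from the front and the back (1st, last, 2nd, 2nd-last, ...), then move the first character to the end.
"iuniform" → "imurnoif" → "murnoifi".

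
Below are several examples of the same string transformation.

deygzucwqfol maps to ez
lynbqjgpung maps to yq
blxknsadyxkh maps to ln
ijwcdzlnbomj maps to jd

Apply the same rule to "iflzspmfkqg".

Rule — keep one character in every 3, starting at position 2 (positions 2nd, 5th, 8th, ...), then keep only the first 2 characters.
So "iflzspmfkqg" becomes "fs".

fs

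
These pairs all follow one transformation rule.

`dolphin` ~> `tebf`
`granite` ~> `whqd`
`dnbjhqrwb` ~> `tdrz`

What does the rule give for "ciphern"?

The transformation: shift every letter 10 places backward in the alphabet (wrapping around), then keep only the first 4 characters.
Working it through for "ciphern": intermediate "syfxuhd", final "syfx".

syfx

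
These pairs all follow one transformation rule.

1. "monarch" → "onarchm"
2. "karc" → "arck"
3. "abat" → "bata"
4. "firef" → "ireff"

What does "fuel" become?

The transformation: move the first character to the end.
Doing the same to "fuel": "uelf".

uelf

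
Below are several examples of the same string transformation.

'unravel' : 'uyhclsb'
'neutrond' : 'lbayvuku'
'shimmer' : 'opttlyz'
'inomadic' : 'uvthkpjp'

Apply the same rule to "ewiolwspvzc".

Looking at the pairs, the operation is to move the first character to the end, then shift every letter 7 places forward in the alphabet (wrapping around).
For "ewiolwspvzc", step one produces "wiolwspvzce"; step two turns that into "dpvsdzwcgjl".

dpvsdzwcgjl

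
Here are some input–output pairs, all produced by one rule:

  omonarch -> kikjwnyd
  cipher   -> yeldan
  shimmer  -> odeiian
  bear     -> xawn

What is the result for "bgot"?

xckp

Rule — shift every letter 4 places backward in the alphabet (wrapping around).
"bgot" → "xckp".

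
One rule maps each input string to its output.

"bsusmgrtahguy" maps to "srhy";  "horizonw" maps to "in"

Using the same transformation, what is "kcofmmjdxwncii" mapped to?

fjwi

What's happening: move the first character to the end, then keep one character in every 3, starting at position 3 (positions 3rd, 6th, 9th, ...).
So "kcofmmjdxwncii" becomes "fjwi".
(Check on "bsusmgrtahguy": → "susmgrtahguyb" → "srhy" ✓)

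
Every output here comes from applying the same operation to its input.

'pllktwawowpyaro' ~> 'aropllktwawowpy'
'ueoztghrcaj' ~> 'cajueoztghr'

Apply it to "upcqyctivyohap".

Looking at the pairs, the operation is to move the last 3 characters to the front (rotate right by 3).
Doing the same to "upcqyctivyohap": "hapupcqyctivyo".

hapupcqyctivyo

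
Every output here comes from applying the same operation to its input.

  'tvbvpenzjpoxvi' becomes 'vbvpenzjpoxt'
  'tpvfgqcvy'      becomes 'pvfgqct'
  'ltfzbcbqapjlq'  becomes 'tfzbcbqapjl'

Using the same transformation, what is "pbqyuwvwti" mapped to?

The pattern: delete the last 2 characters, then move the first character to the end.
So "pbqyuwvwti" becomes "bqyuwvwp".

bqyuwvwp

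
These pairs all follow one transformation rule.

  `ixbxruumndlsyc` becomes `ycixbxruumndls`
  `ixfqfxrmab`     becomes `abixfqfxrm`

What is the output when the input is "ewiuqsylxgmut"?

utewiuqsylxgm

What's happening: move the last 2 characters to the front (rotate right by 2).
So "ewiuqsylxgmut" becomes "utewiuqsylxgm".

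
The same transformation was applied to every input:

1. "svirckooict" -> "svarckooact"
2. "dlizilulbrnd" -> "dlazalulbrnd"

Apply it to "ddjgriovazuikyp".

ddjgraovazuakyp

Rule — replace every "i" with "a".
For "ddjgriovazuikyp" the result is "ddjgraovazuakyp".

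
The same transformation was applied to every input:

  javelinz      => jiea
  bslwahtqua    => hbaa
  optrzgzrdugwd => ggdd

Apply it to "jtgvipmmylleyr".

The transformation: sort the characters into reverse alphabetical order, then keep only the last 4 characters.
Applying both steps to "jtgvipmmylleyr": "yyvtrpmmlljige", then "jige".

jige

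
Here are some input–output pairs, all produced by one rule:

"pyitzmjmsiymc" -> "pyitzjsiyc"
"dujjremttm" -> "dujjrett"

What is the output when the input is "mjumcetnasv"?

Looking at the pairs, the operation is to remove every "m".
So "mjumcetnasv" becomes "jucetnasv".

jucetnasv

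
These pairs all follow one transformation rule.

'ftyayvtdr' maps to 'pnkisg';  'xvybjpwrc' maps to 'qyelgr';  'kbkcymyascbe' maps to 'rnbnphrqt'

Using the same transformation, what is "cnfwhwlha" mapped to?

Looking at the pairs, the operation is to delete the first 3 characters, then shift every letter 11 places backward in the alphabet (wrapping around).
Applying that to "cnfwhwlha" gives "lwlawp".

lwlawp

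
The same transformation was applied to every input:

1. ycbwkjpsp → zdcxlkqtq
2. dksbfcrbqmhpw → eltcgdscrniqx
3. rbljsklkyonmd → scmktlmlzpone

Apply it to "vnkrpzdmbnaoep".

wolsqaencobpfq

In each case the input is transformed by: shift every letter 1 place forward in the alphabet (wrapping around).
On "vnkrpzdmbnaoep" that produces "wolsqaencobpfq".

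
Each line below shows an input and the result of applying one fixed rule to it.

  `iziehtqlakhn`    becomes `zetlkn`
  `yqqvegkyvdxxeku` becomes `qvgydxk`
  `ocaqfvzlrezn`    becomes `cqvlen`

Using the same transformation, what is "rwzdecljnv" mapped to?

wdcjv

Rule — keep every other character starting from the second (positions 2nd, 4th, 6th, ...).
Applying that to "rwzdecljnv" gives "wdcjv".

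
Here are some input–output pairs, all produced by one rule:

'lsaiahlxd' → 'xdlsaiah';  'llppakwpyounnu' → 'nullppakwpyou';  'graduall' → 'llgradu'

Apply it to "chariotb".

The pattern: move the last 3 characters to the front (rotate right by 3), then delete the first character.
"chariotb" → "tbchari".
(Check on "llppakwpyounnu": → "nnullppakwpyou" → "nullppakwpyou" ✓)

tbchari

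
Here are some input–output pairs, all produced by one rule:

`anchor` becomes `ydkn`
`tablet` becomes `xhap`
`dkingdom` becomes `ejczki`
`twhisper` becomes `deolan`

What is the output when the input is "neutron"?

qpnkj

The rule is to shift every letter 4 places backward in the alphabet (wrapping around), then delete the first 2 characters.
Starting from "neutron": after the first operation, "jaqpnkj"; after the second, "qpnkj".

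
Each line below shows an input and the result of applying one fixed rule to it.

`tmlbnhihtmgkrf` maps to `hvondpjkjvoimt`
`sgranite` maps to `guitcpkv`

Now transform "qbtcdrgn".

psdvefti

What's happening: shift every letter 2 places forward in the alphabet (wrapping around), then move the last character to the front.
On "qbtcdrgn": the first step gives "sdveftip", and the second then gives "psdvefti".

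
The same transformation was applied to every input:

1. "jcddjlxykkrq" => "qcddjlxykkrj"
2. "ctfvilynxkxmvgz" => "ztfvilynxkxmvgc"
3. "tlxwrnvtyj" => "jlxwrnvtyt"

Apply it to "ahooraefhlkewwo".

Rule — swap the first and last characters.
"ahooraefhlkewwo" → "ohooraefhlkewwa".

ohooraefhlkewwa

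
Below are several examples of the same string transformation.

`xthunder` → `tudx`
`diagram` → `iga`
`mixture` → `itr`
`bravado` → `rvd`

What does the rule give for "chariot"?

hro

What's happening: swap the first and last characters, then keep every other character starting from the second (positions 2nd, 4th, 6th, ...).
On "chariot" that produces "hro".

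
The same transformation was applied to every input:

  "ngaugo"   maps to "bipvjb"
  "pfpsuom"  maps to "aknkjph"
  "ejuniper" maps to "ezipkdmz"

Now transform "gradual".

mbyvvpg

The rule is to swap each adjacent pair of characters (1↔2, 3↔4, ...), then shift every letter 5 places backward in the alphabet (wrapping around).
Applying both steps to "gradual": "rgdaaul", then "mbyvvpg".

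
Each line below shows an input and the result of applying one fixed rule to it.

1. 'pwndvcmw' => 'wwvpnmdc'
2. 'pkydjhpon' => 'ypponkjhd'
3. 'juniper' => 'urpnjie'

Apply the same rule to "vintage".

What's happening: sort the characters into reverse alphabetical order.
For "vintage" the result is "vtnigea".

vtnigea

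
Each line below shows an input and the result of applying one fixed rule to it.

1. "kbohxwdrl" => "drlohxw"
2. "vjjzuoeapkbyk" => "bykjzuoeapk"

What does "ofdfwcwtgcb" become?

Rule — delete the first 2 characters, then move the last 3 characters to the front (rotate right by 3).
"ofdfwcwtgcb" → "dfwcwtgcb" → "gcbdfwcwt".

gcbdfwcwt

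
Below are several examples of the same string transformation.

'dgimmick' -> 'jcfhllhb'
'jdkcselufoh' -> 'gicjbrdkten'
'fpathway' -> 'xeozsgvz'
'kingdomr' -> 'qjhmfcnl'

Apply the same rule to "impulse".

The transformation: shift every letter 1 place backward in the alphabet (wrapping around), then move the last character to the front.
Applying both steps to "impulse": "hlotkrd", then "dhlotkr".

dhlotkr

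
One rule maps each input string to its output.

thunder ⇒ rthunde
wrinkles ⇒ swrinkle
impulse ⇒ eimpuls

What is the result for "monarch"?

Rule — move the last character to the front.
Doing the same to "monarch": "hmonarc".

hmonarc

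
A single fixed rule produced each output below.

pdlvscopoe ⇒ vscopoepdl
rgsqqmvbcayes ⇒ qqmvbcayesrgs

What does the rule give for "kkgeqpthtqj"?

eqpthtqjkkg

Looking at the pairs, the operation is to move the first 3 characters to the end (rotate left by 3).
Applying that to "kkgeqpthtqj" gives "eqpthtqjkkg".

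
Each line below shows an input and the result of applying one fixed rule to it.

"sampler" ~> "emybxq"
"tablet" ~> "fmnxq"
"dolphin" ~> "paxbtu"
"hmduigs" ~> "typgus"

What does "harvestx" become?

In each case the input is transformed by: delete the last character, then shift every letter 12 places forward in the alphabet (wrapping around).
Applying both steps to "harvestx": "harvest", then "tmdhqef".
(Check on "tablet": → "table" → "fmnxq" ✓)

tmdhqef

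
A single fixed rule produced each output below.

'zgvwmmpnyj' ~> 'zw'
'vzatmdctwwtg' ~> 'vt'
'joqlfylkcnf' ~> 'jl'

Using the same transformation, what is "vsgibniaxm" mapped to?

The transformation: keep one character in every 3, starting at position 1 (positions 1st, 4th, 7th, ...), then delete the last 2 characters.
Starting from "vsgibniaxm": after the first operation, "viim"; after the second, "vi".
(Check on "zgvwmmpnyj": → "zwpj" → "zw" ✓)

vi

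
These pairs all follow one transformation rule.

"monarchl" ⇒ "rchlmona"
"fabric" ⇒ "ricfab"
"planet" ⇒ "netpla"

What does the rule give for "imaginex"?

The pattern: swap the front and back halves of the string.
Doing the same to "imaginex": "ineximag".

ineximag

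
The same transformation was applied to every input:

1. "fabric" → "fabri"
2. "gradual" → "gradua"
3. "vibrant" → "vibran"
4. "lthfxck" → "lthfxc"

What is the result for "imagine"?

The rule is to delete the last character.
On "imagine" that produces "imagin".

imagin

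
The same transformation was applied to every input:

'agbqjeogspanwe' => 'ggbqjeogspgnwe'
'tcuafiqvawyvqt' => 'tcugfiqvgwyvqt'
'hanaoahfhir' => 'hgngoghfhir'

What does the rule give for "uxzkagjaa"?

Each output is the input with this applied: replace every "a" with "g".
So "uxzkagjaa" becomes "uxzkggjgg".

uxzkggjgg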